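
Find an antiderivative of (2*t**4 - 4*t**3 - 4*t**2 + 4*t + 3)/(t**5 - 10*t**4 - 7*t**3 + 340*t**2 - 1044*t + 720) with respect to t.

537*log(t - 6)/40 - 673*log(t - 5)/44 + 211*log(t - 4)/60 - log(t - 1)/420 + 1097*log(t + 6)/3080 + C

Factor the denominator: (t - 6)*(t - 5)*(t - 4)*(t - 1)*(t + 6).
Partial-fraction decomposition: 1097/(3080*(t + 6)) - 1/(420*(t - 1)) + 211/(60*(t - 4)) - 673/(44*(t - 5)) + 537/(40*(t - 6)).
Integrate each term: A/(t−a) contributes A·log|t−a|.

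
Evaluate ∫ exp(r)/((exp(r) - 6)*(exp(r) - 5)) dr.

log(exp(r) - 6) - log(exp(r) - 5) + C

Let u = e^r, du = e^r dr.
The integral becomes ∫ du/((u-5)(u-6)); decompose into partial fractions.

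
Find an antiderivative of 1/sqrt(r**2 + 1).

log(r + sqrt(r**2 + 1)) + C

Substitute r = tan(θ), so dr = sec(θ)^2 dθ and the radical becomes sqrt(r**2 + 1) = sec(θ) by the Pythagorean identity.
Integrate the resulting trig expression in θ, then back-substitute tan(θ) = r, sec(θ) = sqrt(r**2 + 1) (absorbing any constant into C).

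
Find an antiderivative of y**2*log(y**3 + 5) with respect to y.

y**3*log(y**3 + 5)/3 - y**3/3 + 5*log(y**3 + 5)/3 + C

Let u = y**3 + 5, so du = (3*y**2) dy.
The integral becomes (1/3)·∫ log(u) du; integrate by parts with u′=log(u), dv′=du.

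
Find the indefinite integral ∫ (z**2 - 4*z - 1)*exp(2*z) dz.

(2*z**2 - 10*z + 3)*exp(2*z)/4 + C

Use integration by parts with u = z**2 - 4*z - 1, dv = exp(2*z) dz, so v = exp(2*z)/2.
Apply parts 2 times (tabular method): alternate signs, differentiate u down to 0, integrate dv up.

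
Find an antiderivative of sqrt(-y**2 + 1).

y*sqrt(-y**2 + 1)/2 + asin(y)/2 + C

Substitute y = sin(θ), so dy = cos(θ) dθ and the radical becomes sqrt(-y**2 + 1) = cos(θ) by the Pythagorean identity.
Integrate the resulting trig expression in θ, then back-substitute θ = asin(y), sin(θ) = y, cos(θ) = sqrt(-y**2 + 1) (absorbing any constant into C).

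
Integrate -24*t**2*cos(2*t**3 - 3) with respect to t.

-4*sin(2*t**3 - 3) + C

Let u = 2*t**3 - 3, so du = (6*t**2) dt.
Rewriting, the integral becomes -4·∫ cos(u) du = -4·sin(u).
Substituting back, u = 2*t**3 - 3.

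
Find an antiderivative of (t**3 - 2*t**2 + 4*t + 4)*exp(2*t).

(4*t**3 - 14*t**2 + 30*t + 1)*exp(2*t)/8 + C

Use integration by parts with u = t**3 - 2*t**2 + 4*t + 4, dv = exp(2*t) dt, so v = exp(2*t)/2.
Apply parts 3 times (tabular method): alternate signs, differentiate u down to 0, integrate dv up.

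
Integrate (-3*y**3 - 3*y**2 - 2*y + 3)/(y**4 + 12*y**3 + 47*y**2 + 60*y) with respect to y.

log(y)/20 - 21*log(y + 3)/2 + 155*log(y + 4)/4 - 313*log(y + 5)/10 + C

Factor the denominator: y*(y + 3)*(y + 4)*(y + 5).
Partial-fraction decomposition: -313/(10*(y + 5)) + 155/(4*(y + 4)) - 21/(2*(y + 3)) + 1/(20*y).
Integrate each term: A/(y−a) contributes A·log|y−a|.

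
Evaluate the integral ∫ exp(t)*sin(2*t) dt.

Let I denote the integral. Integrate by parts with u = sin(2*t), dv = exp(t) dt, so v = exp(t): I = exp(t)*sin(2*t) − 2·∫ exp(t)*cos(2*t) dt.
Apply parts again with u = cos(2*t), dv = exp(t) dt: ∫ exp(t)*cos(2*t) dt = exp(t)*cos(2*t) + 2·I. Substituting back brings back I: I = exp(t)*sin(2*t) - 2*exp(t)*cos(2*t) − 4·I.
Solving for I: (1 + 4)·I equals the remaining terms, so I = (1/5)·(exp(t)*sin(2*t) - 2*exp(t)*cos(2*t)).

exp(t)*sin(2*t)/5 - 2*exp(t)*cos(2*t)/5 + C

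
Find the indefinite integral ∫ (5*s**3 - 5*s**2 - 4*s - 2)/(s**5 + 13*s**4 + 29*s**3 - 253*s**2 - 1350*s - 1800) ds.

Factor the denominator: (s - 5)*(s + 3)*(s + 4)*(s + 5)*(s + 6).
Partial-fraction decomposition: -619/(33*(s + 6)) + 183/(5*(s + 5)) - 193/(9*(s + 4)) + 85/(24*(s + 3)) + 239/(3960*(s - 5)).
Integrate each term: A/(s−a) contributes A·log|s−a|.

239*log(s - 5)/3960 + 85*log(s + 3)/24 - 193*log(s + 4)/9 + 183*log(s + 5)/5 - 619*log(s + 6)/33 + C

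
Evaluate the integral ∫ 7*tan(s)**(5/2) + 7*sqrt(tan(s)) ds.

Let u = tan(s), so du = (tan(s)**2 + 1) ds.
Rewriting, the integral becomes 7·∫ √u du = 7·(2/3)u^(3/2).
Substituting back, u = tan(s).

14*tan(s)**(3/2)/3 + C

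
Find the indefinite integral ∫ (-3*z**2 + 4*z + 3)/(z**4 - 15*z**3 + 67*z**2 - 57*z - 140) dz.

Factor the denominator: (z - 7)*(z - 5)*(z - 4)*(z + 1).
Partial-fraction decomposition: 1/(60*(z + 1)) - 29/(15*(z - 4)) + 13/(3*(z - 5)) - 29/(12*(z - 7)).
Integrate each term: A/(z−a) contributes A·log|z−a|.

-29*log(z - 7)/12 + 13*log(z - 5)/3 - 29*log(z - 4)/15 + log(z + 1)/60 + C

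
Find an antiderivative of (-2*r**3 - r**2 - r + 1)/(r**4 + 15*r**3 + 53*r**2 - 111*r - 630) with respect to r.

-13*log(r - 3)/144 - 231*log(r + 5)/16 + 403*log(r + 6)/9 - 129*log(r + 7)/4 + C

Factor the denominator: (r - 3)*(r + 5)*(r + 6)*(r + 7).
Partial-fraction decomposition: -129/(4*(r + 7)) + 403/(9*(r + 6)) - 231/(16*(r + 5)) - 13/(144*(r - 3)).
Integrate each term: A/(r−a) contributes A·log|r−a|.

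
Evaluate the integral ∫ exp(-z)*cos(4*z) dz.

4*exp(-z)*sin(4*z)/17 - exp(-z)*cos(4*z)/17 + C

Let I denote the integral. Integrate by parts with u = cos(4*z), dv = exp(-z) dz, so v = -exp(-z): I = -exp(-z)*cos(4*z) − 4·∫ exp(-z)*sin(4*z) dz.
Apply parts again with u = sin(4*z), dv = exp(-z) dz: ∫ exp(-z)*sin(4*z) dz = -exp(-z)*sin(4*z) + 4·I. Substituting back brings back I: I = 4*exp(-z)*sin(4*z) - exp(-z)*cos(4*z) − 16·I.
Solving for I: (1 + 16)·I equals the remaining terms, so I = (1/17)·(4*exp(-z)*sin(4*z) - exp(-z)*cos(4*z)).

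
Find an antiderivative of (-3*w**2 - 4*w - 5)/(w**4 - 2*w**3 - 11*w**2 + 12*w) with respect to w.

Factor the denominator: w*(w - 4)*(w - 1)*(w + 3).
Partial-fraction decomposition: 5/(21*(w + 3)) + 1/(w - 1) - 23/(28*(w - 4)) - 5/(12*w).
Integrate each term: A/(w−a) contributes A·log|w−a|.

-5*log(w)/12 - 23*log(w - 4)/28 + log(w - 1) + 5*log(w + 3)/21 + C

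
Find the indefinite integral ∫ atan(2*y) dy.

y*atan(2*y) - log(4*y**2 + 1)/4 + C

Use integration by parts with u = arctan(2*y), dv = dy.
Then du = 2/(4*y**2 + 1) dy.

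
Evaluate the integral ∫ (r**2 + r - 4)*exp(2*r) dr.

(r**2 - 4)*exp(2*r)/2 + C

Use integration by parts with u = r**2 + r - 4, dv = exp(2*r) dr, so v = exp(2*r)/2.
Apply parts 2 times (tabular method): alternate signs, differentiate u down to 0, integrate dv up.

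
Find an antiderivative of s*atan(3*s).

Use integration by parts with u = arctan(3*s), dv = s ds.
Then du = 3/(9*s**2 + 1) ds.

s**2*atan(3*s)/2 - s/6 + atan(3*s)/18 + C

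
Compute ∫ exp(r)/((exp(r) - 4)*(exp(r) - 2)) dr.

log(exp(r) - 4)/2 - log(exp(r) - 2)/2 + C

Let u = e^r, du = e^r dr.
The integral becomes ∫ du/((u-2)(u-4)); decompose into partial fractions.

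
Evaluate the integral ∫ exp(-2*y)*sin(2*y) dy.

Let I denote the integral. Integrate by parts with u = sin(2*y), dv = exp(-2*y) dy, so v = -exp(-2*y)/2: I = -exp(-2*y)*sin(2*y)/2 + ∫ exp(-2*y)*cos(2*y) dy.
Apply parts again with u = cos(2*y), dv = exp(-2*y) dy: ∫ exp(-2*y)*cos(2*y) dy = -exp(-2*y)*cos(2*y)/2 − I. Substituting back brings back I: I = -exp(-2*y)*sin(2*y)/2 - exp(-2*y)*cos(2*y)/2 − I.
Solving for I: (1 + 1)·I equals the remaining terms, so I = (1/2)·(-exp(-2*y)*sin(2*y)/2 - exp(-2*y)*cos(2*y)/2).

-exp(-2*y)*sin(2*y)/4 - exp(-2*y)*cos(2*y)/4 + C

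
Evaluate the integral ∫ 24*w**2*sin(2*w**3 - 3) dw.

Let u = 2*w**3 - 3, so du = (6*w**2) dw.
Rewriting, the integral becomes 4·∫ sin(u) du = 4·-cos(u).
Substituting back, u = 2*w**3 - 3.

-4*cos(2*w**3 - 3) + C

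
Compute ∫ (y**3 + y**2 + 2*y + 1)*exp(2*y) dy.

Use integration by parts with u = y**3 + y**2 + 2*y + 1, dv = exp(2*y) dy, so v = exp(2*y)/2.
Apply parts 3 times (tabular method): alternate signs, differentiate u down to 0, integrate dv up.

(4*y**3 - 2*y**2 + 10*y - 1)*exp(2*y)/8 + C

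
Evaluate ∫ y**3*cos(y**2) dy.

y**2*sin(y**2)/2 + cos(y**2)/2 + C

Let u = y², du = 2y dy; rewrite as (1/2)∫ u^1·cos(1u) du.
Now integrate by parts 1 time.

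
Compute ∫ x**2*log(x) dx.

x**3*log(x)/3 - x**3/9 + C

Use integration by parts with u = log(x), dv = x**2 dx.
Then du = 1/x dx and v = x**3/3.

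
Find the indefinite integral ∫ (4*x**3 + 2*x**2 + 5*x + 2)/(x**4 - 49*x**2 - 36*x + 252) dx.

1507*log(x - 7)/650 - 13*log(x - 2)/50 - 103*log(x + 3)/150 + 205*log(x + 6)/78 + C

Factor the denominator: (x - 7)*(x - 2)*(x + 3)*(x + 6).
Partial-fraction decomposition: 205/(78*(x + 6)) - 103/(150*(x + 3)) - 13/(50*(x - 2)) + 1507/(650*(x - 7)).
Integrate each term: A/(x−a) contributes A·log|x−a|.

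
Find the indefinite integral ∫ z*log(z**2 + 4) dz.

z**2*log(z**2 + 4)/2 - z**2/2 + 2*log(z**2 + 4) + C

Let u = z**2 + 4, so du = (2*z) dz.
The integral becomes (1/2)·∫ log(u) du; integrate by parts with u′=log(u), dv′=du.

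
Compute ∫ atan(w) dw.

w*atan(w) - log(w**2 + 1)/2 + C

Use integration by parts with u = arctan(w), dv = dw.
Then du = 1/(w**2 + 1) dw.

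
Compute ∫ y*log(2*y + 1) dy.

y**2*log(2*y + 1)/2 - y**2/4 + y/4 - log(2*y + 1)/8 + C

Use integration by parts with u = log(2*y + 1), dv = y dy.
Then du = 2/(2*y + 1) dy and v = y**2/2.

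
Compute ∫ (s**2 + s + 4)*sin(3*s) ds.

Use integration by parts with u = s**2 + s + 4, dv = sin(3*s) ds, so v = -cos(3*s)/3.
Apply parts 2 times (tabular method): alternate signs, differentiate u down to 0, integrate dv up.

-s**2*cos(3*s)/3 + 2*s*sin(3*s)/9 - s*cos(3*s)/3 + sin(3*s)/9 - 34*cos(3*s)/27 + C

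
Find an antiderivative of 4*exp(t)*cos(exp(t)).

Let u = exp(t), so du = (exp(t)) dt.
Rewriting, the integral becomes 4·∫ cos(u) du = 4·sin(u).
Substituting back, u = exp(t).

4*sin(exp(t)) + C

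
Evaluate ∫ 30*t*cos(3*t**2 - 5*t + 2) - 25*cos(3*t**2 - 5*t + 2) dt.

Let u = 3*t**2 - 5*t + 2, so du = (6*t - 5) dt.
Rewriting, the integral becomes 5·∫ cos(u) du = 5·sin(u).
Substituting back, u = 3*t**2 - 5*t + 2.

5*sin(3*t**2 - 5*t + 2) + C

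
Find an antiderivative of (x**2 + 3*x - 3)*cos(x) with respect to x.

Use integration by parts with u = x**2 + 3*x - 3, dv = cos(x) dx, so v = sin(x).
Apply parts 2 times (tabular method): alternate signs, differentiate u down to 0, integrate dv up.

x**2*sin(x) + 3*x*sin(x) + 2*x*cos(x) - 5*sin(x) + 3*cos(x) + C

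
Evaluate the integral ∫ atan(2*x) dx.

Use integration by parts with u = arctan(2*x), dv = dx.
Then du = 2/(4*x**2 + 1) dx.

x*atan(2*x) - log(4*x**2 + 1)/4 + C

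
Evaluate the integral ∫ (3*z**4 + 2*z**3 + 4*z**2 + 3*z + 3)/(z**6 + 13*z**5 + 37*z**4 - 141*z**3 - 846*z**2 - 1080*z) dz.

-log(z)/360 + 65*log(z - 4)/1176 - 1723*log(z + 3)/588 + 571*log(z + 5)/60 - 239*log(z + 6)/36 - 73/(42*z + 126) + C

Factor the denominator: z*(z - 4)*(z + 3)**2*(z + 5)*(z + 6).
Partial-fraction decomposition: -239/(36*(z + 6)) + 571/(60*(z + 5)) - 1723/(588*(z + 3)) + 73/(42*(z + 3)**2) + 65/(1176*(z - 4)) - 1/(360*z).
Integrate each term; A/(z−a) gives A·log|z−a|; A/(z−a)² gives −A/(z−a).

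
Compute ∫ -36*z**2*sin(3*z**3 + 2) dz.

Let u = 3*z**3 + 2, so du = (9*z**2) dz.
Rewriting, the integral becomes -4·∫ sin(u) du = -4·-cos(u).
Substituting back, u = 3*z**3 + 2.

4*cos(3*z**3 + 2) + C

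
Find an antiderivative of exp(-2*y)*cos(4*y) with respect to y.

exp(-2*y)*sin(4*y)/5 - exp(-2*y)*cos(4*y)/10 + C

Let I denote the integral. Integrate by parts with u = cos(4*y), dv = exp(-2*y) dy, so v = -exp(-2*y)/2: I = -exp(-2*y)*cos(4*y)/2 − 2·∫ exp(-2*y)*sin(4*y) dy.
Apply parts again with u = sin(4*y), dv = exp(-2*y) dy: ∫ exp(-2*y)*sin(4*y) dy = -exp(-2*y)*sin(4*y)/2 + 2·I. Substituting back brings back I: I = exp(-2*y)*sin(4*y) - exp(-2*y)*cos(4*y)/2 − 4·I.
Solving for I: (1 + 4)·I equals the remaining terms, so I = (1/5)·(exp(-2*y)*sin(4*y) - exp(-2*y)*cos(4*y)/2).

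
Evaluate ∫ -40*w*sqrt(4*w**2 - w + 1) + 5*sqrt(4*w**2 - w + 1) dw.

-10*(4*w**2 - w + 1)**(3/2)/3 + C

Let u = 4*w**2 - w + 1, so du = (8*w - 1) dw.
Rewriting, the integral becomes -5·∫ √u du = -5·(2/3)u^(3/2).
Substituting back, u = 4*w**2 - w + 1.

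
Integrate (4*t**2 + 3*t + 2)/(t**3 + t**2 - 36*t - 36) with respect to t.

41*log(t - 6)/21 - 3*log(t + 1)/35 + 32*log(t + 6)/15 + C

Factor the denominator: (t - 6)*(t + 1)*(t + 6).
Partial-fraction decomposition: 32/(15*(t + 6)) - 3/(35*(t + 1)) + 41/(21*(t - 6)).
Integrate each term: A/(t−a) contributes A·log|t−a|.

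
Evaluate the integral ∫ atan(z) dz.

z*atan(z) - log(z**2 + 1)/2 + C

Use integration by parts with u = arctan(z), dv = dz.
Then du = 1/(z**2 + 1) dz.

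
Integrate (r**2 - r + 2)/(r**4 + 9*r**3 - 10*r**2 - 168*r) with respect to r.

Factor the denominator: r*(r - 4)*(r + 6)*(r + 7).
Partial-fraction decomposition: -58/(77*(r + 7)) + 11/(15*(r + 6)) + 7/(220*(r - 4)) - 1/(84*r).
Integrate each term: A/(r−a) contributes A·log|r−a|.

-log(r)/84 + 7*log(r - 4)/220 + 11*log(r + 6)/15 - 58*log(r + 7)/77 + C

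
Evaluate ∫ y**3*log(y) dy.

y**4*log(y)/4 - y**4/16 + C

Use integration by parts with u = log(y), dv = y**3 dy.
Then du = 1/y dy and v = y**4/4.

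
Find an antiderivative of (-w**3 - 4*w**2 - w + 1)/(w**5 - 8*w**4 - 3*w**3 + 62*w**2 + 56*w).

log(w)/56 - 545*log(w - 7)/1512 + 131*log(w - 4)/360 + log(w + 1)/40 - 5*log(w + 2)/108 + C

Factor the denominator: w*(w - 7)*(w - 4)*(w + 1)*(w + 2).
Partial-fraction decomposition: -5/(108*(w + 2)) + 1/(40*(w + 1)) + 131/(360*(w - 4)) - 545/(1512*(w - 7)) + 1/(56*w).
Integrate each term: A/(w−a) contributes A·log|w−a|.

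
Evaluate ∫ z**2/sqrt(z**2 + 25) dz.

Substitute z = 5·tan(θ), so dz = 5·sec(θ)^2 dθ and the radical becomes sqrt(z**2 + 25) = 5·sec(θ) by the Pythagorean identity.
Integrate the resulting trig expression in θ, then back-substitute tan(θ) = z/5, sec(θ) = sqrt(z**2 + 25)/5 (absorbing any constant into C).

z*sqrt(z**2 + 25)/2 - 25*log(z + sqrt(z**2 + 25))/2 + C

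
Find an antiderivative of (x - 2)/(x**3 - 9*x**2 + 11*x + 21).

5*log(x - 7)/32 - log(x - 3)/16 - 3*log(x + 1)/32 + C

Factor the denominator: (x - 7)*(x - 3)*(x + 1).
Partial-fraction decomposition: -3/(32*(x + 1)) - 1/(16*(x - 3)) + 5/(32*(x - 7)).
Integrate each term: A/(x−a) contributes A·log|x−a|.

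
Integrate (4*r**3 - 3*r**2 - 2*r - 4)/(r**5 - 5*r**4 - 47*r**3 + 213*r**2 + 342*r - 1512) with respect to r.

Factor the denominator: (r - 7)*(r - 4)*(r - 3)*(r + 3)*(r + 6).
Partial-fraction decomposition: -482/(1755*(r + 6)) + 19/(180*(r + 3)) + 71/(216*(r - 3)) - 14/(15*(r - 4)) + 1207/(1560*(r - 7)).
Integrate each term: A/(r−a) contributes A·log|r−a|.

1207*log(r - 7)/1560 - 14*log(r - 4)/15 + 71*log(r - 3)/216 + 19*log(r + 3)/180 - 482*log(r + 6)/1755 + C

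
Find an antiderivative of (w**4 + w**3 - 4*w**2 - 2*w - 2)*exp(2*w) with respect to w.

Use integration by parts with u = w**4 + w**3 - 4*w**2 - 2*w - 2, dv = exp(2*w) dw, so v = exp(2*w)/2.
Apply parts 4 times (tabular method): alternate signs, differentiate u down to 0, integrate dv up.

(4*w**4 - 4*w**3 - 10*w**2 + 2*w - 9)*exp(2*w)/8 + C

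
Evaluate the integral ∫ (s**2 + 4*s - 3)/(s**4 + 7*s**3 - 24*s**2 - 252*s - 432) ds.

19*log(s - 6)/360 + 2*log(s + 3)/9 - 3*log(s + 4)/20 - log(s + 6)/8 + C

Factor the denominator: (s - 6)*(s + 3)*(s + 4)*(s + 6).
Partial-fraction decomposition: -1/(8*(s + 6)) - 3/(20*(s + 4)) + 2/(9*(s + 3)) + 19/(360*(s - 6)).
Integrate each term: A/(s−a) contributes A·log|s−a|.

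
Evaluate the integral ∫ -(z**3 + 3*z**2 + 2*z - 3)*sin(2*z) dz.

Use integration by parts with u = z**3 + 3*z**2 + 2*z - 3, dv = -sin(2*z) dz, so v = cos(2*z)/2.
Apply parts 3 times (tabular method): alternate signs, differentiate u down to 0, integrate dv up.

z**3*cos(2*z)/2 - 3*z**2*sin(2*z)/4 + 3*z**2*cos(2*z)/2 - 3*z*sin(2*z)/2 + z*cos(2*z)/4 - sin(2*z)/8 - 9*cos(2*z)/4 + C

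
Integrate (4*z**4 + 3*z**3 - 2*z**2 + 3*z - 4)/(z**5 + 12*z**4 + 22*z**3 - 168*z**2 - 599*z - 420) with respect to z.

1192*log(z - 4)/3465 + log(z + 1)/30 + 53*log(z + 3)/28 - 257*log(z + 5)/18 + 2113*log(z + 7)/132 + C

Factor the denominator: (z - 4)*(z + 1)*(z + 3)*(z + 5)*(z + 7).
Partial-fraction decomposition: 2113/(132*(z + 7)) - 257/(18*(z + 5)) + 53/(28*(z + 3)) + 1/(30*(z + 1)) + 1192/(3465*(z - 4)).
Integrate each term: A/(z−a) contributes A·log|z−a|.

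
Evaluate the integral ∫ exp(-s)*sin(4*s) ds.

Let I denote the integral. Integrate by parts with u = sin(4*s), dv = exp(-s) ds, so v = -exp(-s): I = -exp(-s)*sin(4*s) + 4·∫ exp(-s)*cos(4*s) ds.
Apply parts again with u = cos(4*s), dv = exp(-s) ds: ∫ exp(-s)*cos(4*s) ds = -exp(-s)*cos(4*s) − 4·I. Substituting back brings back I: I = -exp(-s)*sin(4*s) - 4*exp(-s)*cos(4*s) − 16·I.
Solving for I: (1 + 16)·I equals the remaining terms, so I = (1/17)·(-exp(-s)*sin(4*s) - 4*exp(-s)*cos(4*s)).

-exp(-s)*sin(4*s)/17 - 4*exp(-s)*cos(4*s)/17 + C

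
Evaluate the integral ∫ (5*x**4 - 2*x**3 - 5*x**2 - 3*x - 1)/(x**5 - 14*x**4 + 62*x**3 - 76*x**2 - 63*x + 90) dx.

Factor the denominator: (x - 6)*(x - 5)*(x - 3)*(x - 1)*(x + 1).
Partial-fraction decomposition: 1/(84*(x + 1)) + 3/(40*(x - 1)) + 37/(6*(x - 3)) - 1367/(24*(x - 5)) + 5849/(105*(x - 6)).
Integrate each term: A/(x−a) contributes A·log|x−a|.

5849*log(x - 6)/105 - 1367*log(x - 5)/24 + 37*log(x - 3)/6 + 3*log(x - 1)/40 + log(x + 1)/84 + C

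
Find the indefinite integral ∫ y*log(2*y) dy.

Use integration by parts with u = log(2*y), dv = y dy.
Then du = 1/y dy and v = y**2/2.

y**2*(log(y) + log(2))/2 - y**2/4 + C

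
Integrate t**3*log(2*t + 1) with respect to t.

t**4*log(2*t + 1)/4 - t**4/16 + t**3/24 - t**2/32 + t/32 - log(2*t + 1)/64 + C

Use integration by parts with u = log(2*t + 1), dv = t**3 dt.
Then du = 2/(2*t + 1) dt and v = t**4/4.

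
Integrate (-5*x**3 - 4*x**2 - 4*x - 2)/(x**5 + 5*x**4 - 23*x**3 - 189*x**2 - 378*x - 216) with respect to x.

Factor the denominator: (x - 6)*(x + 1)*(x + 3)**2*(x + 4).
Partial-fraction decomposition: 9/(x + 4) - 2833/(324*(x + 3)) + 109/(18*(x + 3)**2) - 1/(28*(x + 1)) - 125/(567*(x - 6)).
Integrate each term; A/(x−a) gives A·log|x−a|; A/(x−a)² gives −A/(x−a).

-125*log(x - 6)/567 - log(x + 1)/28 - 2833*log(x + 3)/324 + 9*log(x + 4) - 109/(18*x + 54) + C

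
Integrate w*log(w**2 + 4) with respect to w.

w**2*log(w**2 + 4)/2 - w**2/2 + 2*log(w**2 + 4) + C

Let u = w**2 + 4, so du = (2*w) dw.
The integral becomes (1/2)·∫ log(u) du; integrate by parts with u′=log(u), dv′=du.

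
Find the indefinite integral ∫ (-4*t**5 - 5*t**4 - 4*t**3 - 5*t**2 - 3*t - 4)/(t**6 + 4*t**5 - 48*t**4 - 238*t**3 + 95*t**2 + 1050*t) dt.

Factor the denominator: t*(t - 7)*(t - 2)*(t + 3)*(t + 5)**2.
Partial-fraction decomposition: -509231/(352800*(t + 5)) + 9761/(840*(t + 5)**2) - 127/(120*(t + 3)) + 27/(245*(t - 2)) - 3235/(2016*(t - 7)) - 2/(525*t).
Integrate each term; A/(t−a) gives A·log|t−a|; A/(t−a)² gives −A/(t−a).

-2*log(t)/525 - 3235*log(t - 7)/2016 + 27*log(t - 2)/245 - 127*log(t + 3)/120 - 509231*log(t + 5)/352800 - 9761/(840*t + 4200) + C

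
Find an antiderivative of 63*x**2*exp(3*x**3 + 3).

7*exp(3*x**3 + 3) + C

Let u = 3*x**3 + 3, so du = (9*x**2) dx.
Rewriting, the integral becomes 7·∫ e^u du = 7·e^u.
Substituting back, u = 3*x**3 + 3.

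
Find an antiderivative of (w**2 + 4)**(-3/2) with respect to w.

Substitute w = 2·tan(θ), so dw = 2·sec(θ)^2 dθ and the radical becomes sqrt(w**2 + 4) = 2·sec(θ) by the Pythagorean identity.
Integrate the resulting trig expression in θ, then back-substitute tan(θ) = w/2, sec(θ) = sqrt(w**2 + 4)/2 (absorbing any constant into C).

w/(4*sqrt(w**2 + 4)) + C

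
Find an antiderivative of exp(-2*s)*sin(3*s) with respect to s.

Let I denote the integral. Integrate by parts with u = sin(3*s), dv = exp(-2*s) ds, so v = -exp(-2*s)/2: I = -exp(-2*s)*sin(3*s)/2 + (3/2)·∫ exp(-2*s)*cos(3*s) ds.
Apply parts again with u = cos(3*s), dv = exp(-2*s) ds: ∫ exp(-2*s)*cos(3*s) ds = -exp(-2*s)*cos(3*s)/2 − (3/2)·I. Substituting back brings back I: I = -exp(-2*s)*sin(3*s)/2 - 3*exp(-2*s)*cos(3*s)/4 − (9/4)·I.
Solving for I: (1 + 9/4)·I equals the remaining terms, so I = (4/13)·(-exp(-2*s)*sin(3*s)/2 - 3*exp(-2*s)*cos(3*s)/4).

-2*exp(-2*s)*sin(3*s)/13 - 3*exp(-2*s)*cos(3*s)/13 + C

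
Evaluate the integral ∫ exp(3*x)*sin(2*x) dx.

3*exp(3*x)*sin(2*x)/13 - 2*exp(3*x)*cos(2*x)/13 + C

Let I denote the integral. Integrate by parts with u = sin(2*x), dv = exp(3*x) dx, so v = exp(3*x)/3: I = exp(3*x)*sin(2*x)/3 − (2/3)·∫ exp(3*x)*cos(2*x) dx.
Apply parts again with u = cos(2*x), dv = exp(3*x) dx: ∫ exp(3*x)*cos(2*x) dx = exp(3*x)*cos(2*x)/3 + (2/3)·I. Substituting back brings back I: I = exp(3*x)*sin(2*x)/3 - 2*exp(3*x)*cos(2*x)/9 − (4/9)·I.
Solving for I: (1 + 4/9)·I equals the remaining terms, so I = (9/13)·(exp(3*x)*sin(2*x)/3 - 2*exp(3*x)*cos(2*x)/9).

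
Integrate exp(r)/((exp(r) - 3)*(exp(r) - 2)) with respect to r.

Let u = e^r, du = e^r dr.
The integral becomes ∫ du/((u-3)(u-2)); decompose into partial fractions.

log(exp(r) - 3) - log(exp(r) - 2) + C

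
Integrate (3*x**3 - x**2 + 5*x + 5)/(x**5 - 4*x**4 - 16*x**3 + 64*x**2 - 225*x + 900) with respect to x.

19*log(x - 5)/17 - 67*log(x - 4)/75 - 7*log(x + 5)/51 - 37*log(x**2 + 9)/850 + 127*atan(x/3)/1275 + C

Factor the denominator: (x - 5)*(x - 4)*(x + 5)*(x**2 + 9).
Partial-fraction decomposition: -(37*x - 127)/(425*(x**2 + 9)) - 7/(51*(x + 5)) - 67/(75*(x - 4)) + 19/(17*(x - 5)).
Integrate each term; A/(x−a) gives A·log|x−a|; the (Bx+D)/(x²+p²) term gives a log and an atan.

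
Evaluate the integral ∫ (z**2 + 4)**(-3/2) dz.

z/(4*sqrt(z**2 + 4)) + C

Substitute z = 2·tan(θ), so dz = 2·sec(θ)^2 dθ and the radical becomes sqrt(z**2 + 4) = 2·sec(θ) by the Pythagorean identity.
Integrate the resulting trig expression in θ, then back-substitute tan(θ) = z/2, sec(θ) = sqrt(z**2 + 4)/2 (absorbing any constant into C).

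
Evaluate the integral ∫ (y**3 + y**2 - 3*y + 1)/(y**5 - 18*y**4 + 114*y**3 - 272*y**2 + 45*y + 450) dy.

Factor the denominator: (y - 6)*(y - 5)**2*(y - 3)*(y + 1).
Partial-fraction decomposition: 1/(252*(y + 1)) - 7/(12*(y - 3)) - 191/(18*(y - 5)) - 34/(3*(y - 5)**2) + 235/(21*(y - 6)).
Integrate each term; A/(y−a) gives A·log|y−a|; A/(y−a)² gives −A/(y−a).

235*log(y - 6)/21 - 191*log(y - 5)/18 - 7*log(y - 3)/12 + log(y + 1)/252 + 34/(3*y - 15) + C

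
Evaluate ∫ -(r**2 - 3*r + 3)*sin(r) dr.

Use integration by parts with u = r**2 - 3*r + 3, dv = -sin(r) dr, so v = cos(r).
Apply parts 2 times (tabular method): alternate signs, differentiate u down to 0, integrate dv up.

r**2*cos(r) - 2*r*sin(r) - 3*r*cos(r) + 3*sin(r) + cos(r) + C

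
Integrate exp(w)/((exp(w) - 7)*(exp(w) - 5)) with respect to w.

log(exp(w) - 7)/2 - log(exp(w) - 5)/2 + C

Let u = e^w, du = e^w dw.
The integral becomes ∫ du/((u-5)(u-7)); decompose into partial fractions.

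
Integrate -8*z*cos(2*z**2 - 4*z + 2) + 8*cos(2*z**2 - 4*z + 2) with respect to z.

Let u = 2*z**2 - 4*z + 2, so du = (4*z - 4) dz.
Rewriting, the integral becomes -2·∫ cos(u) du = -2·sin(u).
Substituting back, u = 2*z**2 - 4*z + 2.

-2*sin(2*z**2 - 4*z + 2) + C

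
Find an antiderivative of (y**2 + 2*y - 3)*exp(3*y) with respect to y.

(9*y**2 + 12*y - 31)*exp(3*y)/27 + C

Use integration by parts with u = y**2 + 2*y - 3, dv = exp(3*y) dy, so v = exp(3*y)/3.
Apply parts 2 times (tabular method): alternate signs, differentiate u down to 0, integrate dv up.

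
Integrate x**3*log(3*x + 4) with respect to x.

x**4*log(3*x + 4)/4 - x**4/16 + x**3/9 - 2*x**2/9 + 16*x/27 - 64*log(3*x + 4)/81 + C

Use integration by parts with u = log(3*x + 4), dv = x**3 dx.
Then du = 3/(3*x + 4) dx and v = x**4/4.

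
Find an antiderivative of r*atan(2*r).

r**2*atan(2*r)/2 - r/4 + atan(2*r)/8 + C

Use integration by parts with u = arctan(2*r), dv = r dr.
Then du = 2/(4*r**2 + 1) dr.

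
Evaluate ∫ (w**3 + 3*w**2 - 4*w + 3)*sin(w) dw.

-w**3*cos(w) + 3*w**2*sin(w) - 3*w**2*cos(w) + 6*w*sin(w) + 10*w*cos(w) - 10*sin(w) + 3*cos(w) + C

Use integration by parts with u = w**3 + 3*w**2 - 4*w + 3, dv = sin(w) dw, so v = -cos(w).
Apply parts 3 times (tabular method): alternate signs, differentiate u down to 0, integrate dv up.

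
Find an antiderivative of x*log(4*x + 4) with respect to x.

x**2*log(4*x + 4)/2 - x**2/4 + x/2 - log(x + 1)/2 + C

Use integration by parts with u = log(4*x + 4), dv = x dx.
Then du = 4/(4*x + 4) dx and v = x**2/2.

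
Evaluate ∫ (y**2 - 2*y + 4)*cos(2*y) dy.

Use integration by parts with u = y**2 - 2*y + 4, dv = cos(2*y) dy, so v = sin(2*y)/2.
Apply parts 2 times (tabular method): alternate signs, differentiate u down to 0, integrate dv up.

y**2*sin(2*y)/2 - y*sin(2*y) + y*cos(2*y)/2 + 7*sin(2*y)/4 - cos(2*y)/2 + C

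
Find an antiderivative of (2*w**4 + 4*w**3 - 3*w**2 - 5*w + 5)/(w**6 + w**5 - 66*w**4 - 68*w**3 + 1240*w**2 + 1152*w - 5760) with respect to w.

Factor the denominator: (w - 6)*(w - 5)*(w - 2)*(w + 4)**2*(w + 6).
Partial-fraction decomposition: -1655/(4224*(w + 6)) + 29653/(97200*(w + 4)) - 233/(1080*(w + 4)**2) + 47/(3456*(w - 2)) - 1655/(2673*(w - 5)) + 3323/(4800*(w - 6)).
Integrate each term; A/(w−a) gives A·log|w−a|; A/(w−a)² gives −A/(w−a).

3323*log(w - 6)/4800 - 1655*log(w - 5)/2673 + 47*log(w - 2)/3456 + 29653*log(w + 4)/97200 - 1655*log(w + 6)/4224 + 233/(1080*w + 4320) + C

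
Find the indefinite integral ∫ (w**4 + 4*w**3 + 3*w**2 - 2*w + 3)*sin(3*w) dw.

Use integration by parts with u = w**4 + 4*w**3 + 3*w**2 - 2*w + 3, dv = sin(3*w) dw, so v = -cos(3*w)/3.
Apply parts 4 times (tabular method): alternate signs, differentiate u down to 0, integrate dv up.

-w**4*cos(3*w)/3 + 4*w**3*sin(3*w)/9 - 4*w**3*cos(3*w)/3 + 4*w**2*sin(3*w)/3 - 5*w**2*cos(3*w)/9 + 10*w*sin(3*w)/27 + 14*w*cos(3*w)/9 - 14*sin(3*w)/27 - 71*cos(3*w)/81 + C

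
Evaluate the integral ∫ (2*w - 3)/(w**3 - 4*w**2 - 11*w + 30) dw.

Factor the denominator: (w - 5)*(w - 2)*(w + 3).
Partial-fraction decomposition: -9/(40*(w + 3)) - 1/(15*(w - 2)) + 7/(24*(w - 5)).
Integrate each term: A/(w−a) contributes A·log|w−a|.

7*log(w - 5)/24 - log(w - 2)/15 - 9*log(w + 3)/40 + C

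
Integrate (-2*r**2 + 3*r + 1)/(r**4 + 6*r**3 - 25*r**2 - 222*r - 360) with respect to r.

-53*log(r - 6)/990 + 13*log(r + 3)/9 - 43*log(r + 4)/10 + 32*log(r + 5)/11 + C

Factor the denominator: (r - 6)*(r + 3)*(r + 4)*(r + 5).
Partial-fraction decomposition: 32/(11*(r + 5)) - 43/(10*(r + 4)) + 13/(9*(r + 3)) - 53/(990*(r - 6)).
Integrate each term: A/(r−a) contributes A·log|r−a|.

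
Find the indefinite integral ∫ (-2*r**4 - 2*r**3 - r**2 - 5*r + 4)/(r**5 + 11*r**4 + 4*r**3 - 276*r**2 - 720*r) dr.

Factor the denominator: r*(r - 5)*(r + 4)*(r + 6)**2.
Partial-fraction decomposition: 3923/(4356*(r + 6)) + 1081/(66*(r + 6)**2) - 47/(18*(r + 4)) - 1546/(5445*(r - 5)) - 1/(180*r).
Integrate each term; A/(r−a) gives A·log|r−a|; A/(r−a)² gives −A/(r−a).

-log(r)/180 - 1546*log(r - 5)/5445 - 47*log(r + 4)/18 + 3923*log(r + 6)/4356 - 1081/(66*r + 396) + C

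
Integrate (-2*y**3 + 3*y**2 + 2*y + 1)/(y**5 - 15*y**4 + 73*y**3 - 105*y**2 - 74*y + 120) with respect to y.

-311*log(y - 6)/70 + 41*log(y - 5)/6 - 71*log(y - 4)/30 - log(y - 1)/30 + log(y + 1)/105 + C

Factor the denominator: (y - 6)*(y - 5)*(y - 4)*(y - 1)*(y + 1).
Partial-fraction decomposition: 1/(105*(y + 1)) - 1/(30*(y - 1)) - 71/(30*(y - 4)) + 41/(6*(y - 5)) - 311/(70*(y - 6)).
Integrate each term: A/(y−a) contributes A·log|y−a|.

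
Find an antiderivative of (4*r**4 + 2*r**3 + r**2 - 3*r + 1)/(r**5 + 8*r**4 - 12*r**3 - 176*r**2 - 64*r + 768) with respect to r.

Factor the denominator: (r - 4)*(r - 2)*(r + 4)**2*(r + 6).
Partial-fraction decomposition: 4807/(320*(r + 6)) - 27161/(2304*(r + 4)) + 925/(96*(r + 4)**2) - 79/(576*(r - 2)) + 1157/(1280*(r - 4)).
Integrate each term; A/(r−a) gives A·log|r−a|; A/(r−a)² gives −A/(r−a).

1157*log(r - 4)/1280 - 79*log(r - 2)/576 - 27161*log(r + 4)/2304 + 4807*log(r + 6)/320 - 925/(96*r + 384) + C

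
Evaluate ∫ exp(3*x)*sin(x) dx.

3*exp(3*x)*sin(x)/10 - exp(3*x)*cos(x)/10 + C

Let I denote the integral. Integrate by parts with u = sin(x), dv = exp(3*x) dx, so v = exp(3*x)/3: I = exp(3*x)*sin(x)/3 − (1/3)·∫ exp(3*x)*cos(x) dx.
Apply parts again with u = cos(x), dv = exp(3*x) dx: ∫ exp(3*x)*cos(x) dx = exp(3*x)*cos(x)/3 + (1/3)·I. Substituting back brings back I: I = exp(3*x)*sin(x)/3 - exp(3*x)*cos(x)/9 − (1/9)·I.
Solving for I: (1 + 1/9)·I equals the remaining terms, so I = (9/10)·(exp(3*x)*sin(x)/3 - exp(3*x)*cos(x)/9).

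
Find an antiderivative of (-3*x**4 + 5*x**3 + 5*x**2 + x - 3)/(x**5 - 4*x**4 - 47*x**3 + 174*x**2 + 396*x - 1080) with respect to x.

Factor the denominator: (x - 6)*(x - 5)*(x - 2)*(x + 3)*(x + 6).
Partial-fraction decomposition: -533/(352*(x + 6)) + 113/(360*(x + 3)) + 11/(480*(x - 2)) + 1123/(264*(x - 5)) - 875/(144*(x - 6)).
Integrate each term: A/(x−a) contributes A·log|x−a|.

-875*log(x - 6)/144 + 1123*log(x - 5)/264 + 11*log(x - 2)/480 + 113*log(x + 3)/360 - 533*log(x + 6)/352 + C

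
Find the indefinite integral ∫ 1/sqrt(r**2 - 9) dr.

log(r + sqrt(r**2 - 9)) + C

Substitute r = 3·sec(θ), so dr = 3·sec(θ)*tan(θ) dθ and the radical becomes sqrt(r**2 - 9) = 3·tan(θ) by the Pythagorean identity.
Integrate the resulting trig expression in θ, then back-substitute sec(θ) = r/3, tan(θ) = sqrt(r**2 - 9)/3 (absorbing any constant into C).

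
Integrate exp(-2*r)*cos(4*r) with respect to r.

exp(-2*r)*sin(4*r)/5 - exp(-2*r)*cos(4*r)/10 + C

Let I denote the integral. Integrate by parts with u = cos(4*r), dv = exp(-2*r) dr, so v = -exp(-2*r)/2: I = -exp(-2*r)*cos(4*r)/2 − 2·∫ exp(-2*r)*sin(4*r) dr.
Apply parts again with u = sin(4*r), dv = exp(-2*r) dr: ∫ exp(-2*r)*sin(4*r) dr = -exp(-2*r)*sin(4*r)/2 + 2·I. Substituting back brings back I: I = exp(-2*r)*sin(4*r) - exp(-2*r)*cos(4*r)/2 − 4·I.
Solving for I: (1 + 4)·I equals the remaining terms, so I = (1/5)·(exp(-2*r)*sin(4*r) - exp(-2*r)*cos(4*r)/2).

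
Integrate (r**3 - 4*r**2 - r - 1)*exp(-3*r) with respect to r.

(-r**3 + 3*r**2 + 3*r + 2)*exp(-3*r)/3 + C

Use integration by parts with u = r**3 - 4*r**2 - r - 1, dv = exp(-3*r) dr, so v = -exp(-3*r)/3.
Apply parts 3 times (tabular method): alternate signs, differentiate u down to 0, integrate dv up.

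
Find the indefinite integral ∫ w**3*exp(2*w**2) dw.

Let u = w², du = 2w dw; rewrite as (1/2)∫ u^1·exp(2u) du.
Now integrate by parts 1 time.

(2*w**2 - 1)*exp(2*w**2)/8 + C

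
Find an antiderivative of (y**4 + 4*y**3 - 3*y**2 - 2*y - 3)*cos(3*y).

Use integration by parts with u = y**4 + 4*y**3 - 3*y**2 - 2*y - 3, dv = cos(3*y) dy, so v = sin(3*y)/3.
Apply parts 4 times (tabular method): alternate signs, differentiate u down to 0, integrate dv up.

y**4*sin(3*y)/3 + 4*y**3*sin(3*y)/3 + 4*y**3*cos(3*y)/9 - 13*y**2*sin(3*y)/9 + 4*y**2*cos(3*y)/3 - 14*y*sin(3*y)/9 - 26*y*cos(3*y)/27 - 55*sin(3*y)/81 - 14*cos(3*y)/27 + C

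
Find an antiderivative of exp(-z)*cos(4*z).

4*exp(-z)*sin(4*z)/17 - exp(-z)*cos(4*z)/17 + C

Let I denote the integral. Integrate by parts with u = cos(4*z), dv = exp(-z) dz, so v = -exp(-z): I = -exp(-z)*cos(4*z) − 4·∫ exp(-z)*sin(4*z) dz.
Apply parts again with u = sin(4*z), dv = exp(-z) dz: ∫ exp(-z)*sin(4*z) dz = -exp(-z)*sin(4*z) + 4·I. Substituting back brings back I: I = 4*exp(-z)*sin(4*z) - exp(-z)*cos(4*z) − 16·I.
Solving for I: (1 + 16)·I equals the remaining terms, so I = (1/17)·(4*exp(-z)*sin(4*z) - exp(-z)*cos(4*z)).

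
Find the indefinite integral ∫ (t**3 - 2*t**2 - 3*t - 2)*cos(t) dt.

Use integration by parts with u = t**3 - 2*t**2 - 3*t - 2, dv = cos(t) dt, so v = sin(t).
Apply parts 3 times (tabular method): alternate signs, differentiate u down to 0, integrate dv up.

t**3*sin(t) - 2*t**2*sin(t) + 3*t**2*cos(t) - 9*t*sin(t) - 4*t*cos(t) + 2*sin(t) - 9*cos(t) + C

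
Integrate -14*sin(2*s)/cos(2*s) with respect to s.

Let u = cos(2*s), so du = (-2*sin(2*s)) ds.
Rewriting, the integral becomes 7·∫ 1/u du = 7·log(u).
Substituting back, u = cos(2*s).

7*log(cos(2*s)) + C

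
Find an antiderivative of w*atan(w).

Use integration by parts with u = arctan(w), dv = w dw.
Then du = 1/(w**2 + 1) dw.

w**2*atan(w)/2 - w/2 + atan(w)/2 + C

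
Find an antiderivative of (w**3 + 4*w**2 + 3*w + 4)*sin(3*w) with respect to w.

Use integration by parts with u = w**3 + 4*w**2 + 3*w + 4, dv = sin(3*w) dw, so v = -cos(3*w)/3.
Apply parts 3 times (tabular method): alternate signs, differentiate u down to 0, integrate dv up.

-w**3*cos(3*w)/3 + w**2*sin(3*w)/3 - 4*w**2*cos(3*w)/3 + 8*w*sin(3*w)/9 - 7*w*cos(3*w)/9 + 7*sin(3*w)/27 - 28*cos(3*w)/27 + C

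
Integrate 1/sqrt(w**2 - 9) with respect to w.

Substitute w = 3·sec(θ), so dw = 3·sec(θ)*tan(θ) dθ and the radical becomes sqrt(w**2 - 9) = 3·tan(θ) by the Pythagorean identity.
Integrate the resulting trig expression in θ, then back-substitute sec(θ) = w/3, tan(θ) = sqrt(w**2 - 9)/3 (absorbing any constant into C).

log(w + sqrt(w**2 - 9)) + C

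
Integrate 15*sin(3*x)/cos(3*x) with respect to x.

Let u = cos(3*x), so du = (-3*sin(3*x)) dx.
Rewriting, the integral becomes -5·∫ 1/u du = -5·log(u).
Substituting back, u = cos(3*x).

-5*log(cos(3*x)) + C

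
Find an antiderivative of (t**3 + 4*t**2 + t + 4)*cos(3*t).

Use integration by parts with u = t**3 + 4*t**2 + t + 4, dv = cos(3*t) dt, so v = sin(3*t)/3.
Apply parts 3 times (tabular method): alternate signs, differentiate u down to 0, integrate dv up.

t**3*sin(3*t)/3 + 4*t**2*sin(3*t)/3 + t**2*cos(3*t)/3 + t*sin(3*t)/9 + 8*t*cos(3*t)/9 + 28*sin(3*t)/27 + cos(3*t)/27 + C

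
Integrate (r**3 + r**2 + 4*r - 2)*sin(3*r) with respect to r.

-r**3*cos(3*r)/3 + r**2*sin(3*r)/3 - r**2*cos(3*r)/3 + 2*r*sin(3*r)/9 - 10*r*cos(3*r)/9 + 10*sin(3*r)/27 + 20*cos(3*r)/27 + C

Use integration by parts with u = r**3 + r**2 + 4*r - 2, dv = sin(3*r) dr, so v = -cos(3*r)/3.
Apply parts 3 times (tabular method): alternate signs, differentiate u down to 0, integrate dv up.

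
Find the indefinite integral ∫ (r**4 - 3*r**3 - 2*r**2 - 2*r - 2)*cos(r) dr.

Use integration by parts with u = r**4 - 3*r**3 - 2*r**2 - 2*r - 2, dv = cos(r) dr, so v = sin(r).
Apply parts 4 times (tabular method): alternate signs, differentiate u down to 0, integrate dv up.

r**4*sin(r) - 3*r**3*sin(r) + 4*r**3*cos(r) - 14*r**2*sin(r) - 9*r**2*cos(r) + 16*r*sin(r) - 28*r*cos(r) + 26*sin(r) + 16*cos(r) + C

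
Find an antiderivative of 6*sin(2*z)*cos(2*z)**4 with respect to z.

Let u = cos(2*z), so du = (-2*sin(2*z)) dz.
Rewriting, the integral becomes -3·∫ u^4 du = -3·u^5/5.
Substituting back, u = cos(2*z).

-3*cos(2*z)**5/5 + C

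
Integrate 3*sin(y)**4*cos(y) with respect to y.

3*sin(y)**5/5 + C

Let u = sin(y), so du = (cos(y)) dy.
Rewriting, the integral becomes 3·∫ u^4 du = 3·u^5/5.
Substituting back, u = sin(y).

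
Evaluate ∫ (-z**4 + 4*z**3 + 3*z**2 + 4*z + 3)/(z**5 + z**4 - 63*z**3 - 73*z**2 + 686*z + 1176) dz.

-851*log(z - 7)/3780 - 67*log(z - 4)/1386 - 41*log(z + 2)/270 + 171*log(z + 3)/280 - 3651*log(z + 7)/3080 + C

Factor the denominator: (z - 7)*(z - 4)*(z + 2)*(z + 3)*(z + 7).
Partial-fraction decomposition: -3651/(3080*(z + 7)) + 171/(280*(z + 3)) - 41/(270*(z + 2)) - 67/(1386*(z - 4)) - 851/(3780*(z - 7)).
Integrate each term: A/(z−a) contributes A·log|z−a|.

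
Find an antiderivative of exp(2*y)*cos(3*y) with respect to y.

3*exp(2*y)*sin(3*y)/13 + 2*exp(2*y)*cos(3*y)/13 + C

Let I denote the integral. Integrate by parts with u = cos(3*y), dv = exp(2*y) dy, so v = exp(2*y)/2: I = exp(2*y)*cos(3*y)/2 + (3/2)·∫ exp(2*y)*sin(3*y) dy.
Apply parts again with u = sin(3*y), dv = exp(2*y) dy: ∫ exp(2*y)*sin(3*y) dy = exp(2*y)*sin(3*y)/2 − (3/2)·I. Substituting back brings back I: I = 3*exp(2*y)*sin(3*y)/4 + exp(2*y)*cos(3*y)/2 − (9/4)·I.
Solving for I: (1 + 9/4)·I equals the remaining terms, so I = (4/13)·(3*exp(2*y)*sin(3*y)/4 + exp(2*y)*cos(3*y)/2).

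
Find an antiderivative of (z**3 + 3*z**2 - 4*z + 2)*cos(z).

Use integration by parts with u = z**3 + 3*z**2 - 4*z + 2, dv = cos(z) dz, so v = sin(z).
Apply parts 3 times (tabular method): alternate signs, differentiate u down to 0, integrate dv up.

z**3*sin(z) + 3*z**2*sin(z) + 3*z**2*cos(z) - 10*z*sin(z) + 6*z*cos(z) - 4*sin(z) - 10*cos(z) + C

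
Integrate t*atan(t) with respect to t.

Use integration by parts with u = arctan(t), dv = t dt.
Then du = 1/(t**2 + 1) dt.

t**2*atan(t)/2 - t/2 + atan(t)/2 + C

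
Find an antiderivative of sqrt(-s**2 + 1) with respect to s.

Substitute s = sin(θ), so ds = cos(θ) dθ and the radical becomes sqrt(-s**2 + 1) = cos(θ) by the Pythagorean identity.
Integrate the resulting trig expression in θ, then back-substitute θ = asin(s), sin(θ) = s, cos(θ) = sqrt(-s**2 + 1) (absorbing any constant into C).

s*sqrt(-s**2 + 1)/2 + asin(s)/2 + C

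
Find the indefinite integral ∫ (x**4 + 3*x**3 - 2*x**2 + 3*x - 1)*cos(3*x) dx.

x**4*sin(3*x)/3 + x**3*sin(3*x) + 4*x**3*cos(3*x)/9 - 10*x**2*sin(3*x)/9 + x**2*cos(3*x) + x*sin(3*x)/3 - 20*x*cos(3*x)/27 - 7*sin(3*x)/81 + cos(3*x)/9 + C

Use integration by parts with u = x**4 + 3*x**3 - 2*x**2 + 3*x - 1, dv = cos(3*x) dx, so v = sin(3*x)/3.
Apply parts 4 times (tabular method): alternate signs, differentiate u down to 0, integrate dv up.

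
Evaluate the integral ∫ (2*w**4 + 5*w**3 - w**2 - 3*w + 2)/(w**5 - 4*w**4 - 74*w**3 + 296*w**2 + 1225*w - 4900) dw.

6449*log(w - 7)/1008 - 1837*log(w - 5)/240 + 806*log(w - 4)/297 - 617*log(w + 5)/2160 + 3061*log(w + 7)/3696 + C

Factor the denominator: (w - 7)*(w - 5)*(w - 4)*(w + 5)*(w + 7).
Partial-fraction decomposition: 3061/(3696*(w + 7)) - 617/(2160*(w + 5)) + 806/(297*(w - 4)) - 1837/(240*(w - 5)) + 6449/(1008*(w - 7)).
Integrate each term: A/(w−a) contributes A·log|w−a|.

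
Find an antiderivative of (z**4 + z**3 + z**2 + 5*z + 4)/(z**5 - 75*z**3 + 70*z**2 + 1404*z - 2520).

Factor the denominator: (z - 6)*(z - 5)*(z - 2)*(z + 6)*(z + 7).
Partial-fraction decomposition: 173/(117*(z + 7)) - 545/(528*(z + 6)) + 7/(144*(z - 2)) - 67/(33*(z - 5)) + 791/(312*(z - 6)).
Integrate each term: A/(z−a) contributes A·log|z−a|.

791*log(z - 6)/312 - 67*log(z - 5)/33 + 7*log(z - 2)/144 - 545*log(z + 6)/528 + 173*log(z + 7)/117 + C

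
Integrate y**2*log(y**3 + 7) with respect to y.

y**3*log(y**3 + 7)/3 - y**3/3 + 7*log(y**3 + 7)/3 + C

Let u = y**3 + 7, so du = (3*y**2) dy.
The integral becomes (1/3)·∫ log(u) du; integrate by parts with u′=log(u), dv′=du.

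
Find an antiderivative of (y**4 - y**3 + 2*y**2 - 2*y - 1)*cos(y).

Use integration by parts with u = y**4 - y**3 + 2*y**2 - 2*y - 1, dv = cos(y) dy, so v = sin(y).
Apply parts 4 times (tabular method): alternate signs, differentiate u down to 0, integrate dv up.

y**4*sin(y) - y**3*sin(y) + 4*y**3*cos(y) - 10*y**2*sin(y) - 3*y**2*cos(y) + 4*y*sin(y) - 20*y*cos(y) + 19*sin(y) + 4*cos(y) + C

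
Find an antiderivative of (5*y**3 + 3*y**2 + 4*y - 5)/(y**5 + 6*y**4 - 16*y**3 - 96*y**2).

Factor the denominator: y**2*(y - 4)*(y + 4)*(y + 6).
Partial-fraction decomposition: -1001/(720*(y + 6)) + 293/(256*(y + 4)) + 379/(1280*(y - 4)) - 29/(576*y) + 5/(96*y**2).
Integrate each term; A/(y−a) gives A·log|y−a|; A/(y−a)² gives −A/(y−a).

-29*log(y)/576 + 379*log(y - 4)/1280 + 293*log(y + 4)/256 - 1001*log(y + 6)/720 - 5/(96*y) + C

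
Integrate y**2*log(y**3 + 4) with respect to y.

Let u = y**3 + 4, so du = (3*y**2) dy.
The integral becomes (1/3)·∫ log(u) du; integrate by parts with u′=log(u), dv′=du.

y**3*log(y**3 + 4)/3 - y**3/3 + 4*log(y**3 + 4)/3 + C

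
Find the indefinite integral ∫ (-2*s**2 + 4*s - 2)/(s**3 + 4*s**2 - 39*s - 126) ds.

Factor the denominator: (s - 6)*(s + 3)*(s + 7).
Partial-fraction decomposition: -32/(13*(s + 7)) + 8/(9*(s + 3)) - 50/(117*(s - 6)).
Integrate each term: A/(s−a) contributes A·log|s−a|.

-50*log(s - 6)/117 + 8*log(s + 3)/9 - 32*log(s + 7)/13 + C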